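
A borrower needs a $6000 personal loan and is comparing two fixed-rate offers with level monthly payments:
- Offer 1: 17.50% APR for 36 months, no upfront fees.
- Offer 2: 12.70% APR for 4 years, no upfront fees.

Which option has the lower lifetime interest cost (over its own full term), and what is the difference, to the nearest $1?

Offer 1: monthly rate = 17.5%/12 = 0.0145833; payment = 6,000 × 0.0145833 / (1 − (1+0.0145833)^−36) = $215.41.
Total interest on Offer 1 = 36 × $215.41 − $6,000 = $1,754.76.
Offer 2: monthly rate = 12.7%/12 = 0.0105833; payment = 6,000 × 0.0105833 / (1 − (1+0.0105833)^−48) = $160.07.
Total interest on Offer 2 = 48 × $160.07 − $6,000 = $1,683.36.
Offer 2 is lower by $71.40.

Offer 2 by $71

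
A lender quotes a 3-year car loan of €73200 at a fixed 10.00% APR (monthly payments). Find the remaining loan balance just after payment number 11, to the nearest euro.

With monthly rate i = 10%/12 = 0.0083333, the balance after k of n payments is P · [(1+i)^n − (1+i)^k] / [(1+i)^n − 1].
(1+0.0083333)^36 = 1.34818184 and (1+0.0083333)^11 = 1.09558321, so the balance is 73,200 × (1.34818184 − 1.09558321) / (1.34818184 − 1) = €53,105.07.

€53,105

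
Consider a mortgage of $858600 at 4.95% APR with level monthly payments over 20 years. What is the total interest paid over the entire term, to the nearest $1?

$495,646

At 4.95% the monthly rate is 0.0041250, so the payment is 858,600 × 0.0041250 / (1 − 1.0041250^−240) = $5,642.69.
Total paid = 240 × $5,642.69 = $1,354,245.60; interest = $1,354,245.60 − $858,600 = $495,645.60.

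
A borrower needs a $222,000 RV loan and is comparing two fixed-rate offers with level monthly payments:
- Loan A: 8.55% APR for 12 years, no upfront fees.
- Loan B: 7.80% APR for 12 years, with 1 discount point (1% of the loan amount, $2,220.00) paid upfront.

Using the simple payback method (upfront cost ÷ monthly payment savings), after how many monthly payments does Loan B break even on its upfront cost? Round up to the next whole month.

Loan A: at 8.55% the monthly rate is 0.0071250, so the payment is 222,000 × 0.0071250 / (1 − 1.0071250^−144) = $2,470.50.
Loan B: at 7.80% the monthly rate is 0.0065000, so the payment is 222,000 × 0.0065000 / (1 − 1.0065000^−144) = $2,378.77.
Monthly savings = $2,470.50 − $2,378.77 = $91.73.
Break-even = $2,220.00 / $91.73 = 24.20 → 25 months.

25 months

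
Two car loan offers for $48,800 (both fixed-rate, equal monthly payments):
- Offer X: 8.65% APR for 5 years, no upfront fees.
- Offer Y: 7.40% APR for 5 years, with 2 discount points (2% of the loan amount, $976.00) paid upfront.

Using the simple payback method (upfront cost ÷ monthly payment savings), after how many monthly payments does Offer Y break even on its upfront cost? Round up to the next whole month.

34 months

Offer X: at 8.65% the monthly rate is 0.0072083, so the payment is 48,800 × 0.0072083 / (1 − 1.0072083^−60) = $1,004.74.
Offer Y: at 7.40% the monthly rate is 0.0061667, so the payment is 48,800 × 0.0061667 / (1 − 1.0061667^−60) = $975.53.
Monthly savings = $1,004.74 − $975.53 = $29.21.
Break-even = $976.00 / $29.21 = 33.41 → 34 months.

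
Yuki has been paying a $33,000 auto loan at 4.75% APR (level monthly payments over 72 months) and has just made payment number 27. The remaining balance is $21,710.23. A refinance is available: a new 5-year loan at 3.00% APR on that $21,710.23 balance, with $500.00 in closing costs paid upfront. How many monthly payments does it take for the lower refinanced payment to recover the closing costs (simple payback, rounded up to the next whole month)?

4 months

Current payment = 33,000 × 4.75%/12 / (1 − (1+0.0039583)^−72) = $527.64.
Refinanced payment = 21,710.23 × 0.0025000 / (1 − (1+0.0025000)^−60) = $390.10.
Monthly savings = $527.64 − $390.10 = $137.54.
Break-even = $500.00 / $137.54 = 3.64 → 4 months.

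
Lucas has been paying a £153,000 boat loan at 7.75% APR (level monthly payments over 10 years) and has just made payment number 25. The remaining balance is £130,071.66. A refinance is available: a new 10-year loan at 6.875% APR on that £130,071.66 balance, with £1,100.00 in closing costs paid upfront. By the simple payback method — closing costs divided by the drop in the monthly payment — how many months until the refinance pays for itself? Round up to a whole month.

Current payment = 153,000 × 7.75%/12 / (1 − (1+0.0064583)^−120) = £1,836.16.
Refinanced payment = 130,071.66 × 0.0057292 / (1 − (1+0.0057292)^−120) = £1,501.88.
Monthly savings = £1,836.16 − £1,501.88 = £334.28.
Break-even = £1,100.00 / £334.28 = 3.29 → 4 months.

4 months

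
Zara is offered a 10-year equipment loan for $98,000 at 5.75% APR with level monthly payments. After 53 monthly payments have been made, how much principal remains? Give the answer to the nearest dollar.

With monthly rate i = 5.75%/12 = 0.0047917, the balance after k of n payments is P · [(1+i)^n − (1+i)^k] / [(1+i)^n − 1].
(1+0.0047917)^120 = 1.77469181 and (1+0.0047917)^53 = 1.28833647, so the balance is 98,000 × (1.77469181 − 1.28833647) / (1.77469181 − 1) = $61,524.88.

$61,525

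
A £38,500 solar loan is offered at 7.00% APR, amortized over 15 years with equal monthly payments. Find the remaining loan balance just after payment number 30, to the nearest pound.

£34,530

With monthly rate i = 7%/12 = 0.0058333, the balance after k of n payments is P · [(1+i)^n − (1+i)^k] / [(1+i)^n − 1].
(1+0.0058333)^180 = 2.84894673 and (1+0.0058333)^30 = 1.19064069, so the balance is 38,500 × (2.84894673 − 1.19064069) / (2.84894673 − 1) = £34,530.35.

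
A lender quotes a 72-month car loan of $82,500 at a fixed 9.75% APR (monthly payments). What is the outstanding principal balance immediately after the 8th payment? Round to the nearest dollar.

$75,522

With monthly rate i = 9.75%/12 = 0.0081250, the balance after k of n payments is P · [(1+i)^n − (1+i)^k] / [(1+i)^n − 1].
(1+0.0081250)^72 = 1.79075306 and (1+0.0081250)^8 = 1.06687878, so the balance is 82,500 × (1.79075306 − 1.06687878) / (1.79075306 − 1) = $75,522.47.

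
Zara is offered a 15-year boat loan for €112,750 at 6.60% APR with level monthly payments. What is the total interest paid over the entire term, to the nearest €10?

Monthly rate = 6.6%/12 = 0.0055000; payment = 112,750 × 0.0055000 / (1 − (1+0.0055000)^−180) = €988.38.
Total paid = 180 × €988.38 = €177,908.40; interest = €177,908.40 − €112,750 = €65,158.40.

€65,160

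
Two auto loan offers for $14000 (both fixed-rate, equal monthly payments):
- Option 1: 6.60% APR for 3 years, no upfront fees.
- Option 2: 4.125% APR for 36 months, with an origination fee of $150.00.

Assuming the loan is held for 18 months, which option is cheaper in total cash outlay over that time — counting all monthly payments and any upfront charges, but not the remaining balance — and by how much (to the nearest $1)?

Option 2 by $131

Option 1: at 6.60% the monthly rate is 0.0055000, so the payment is 14,000 × 0.0055000 / (1 − 1.0055000^−36) = $429.72.
Option 2: monthly rate = 4.125%/12 = 0.0034375; payment = 14,000 × 0.0034375 / (1 − (1+0.0034375)^−36) = $414.11.
Over 18 months: Option 1 costs 18 × $429.72 = $7,734.96; Option 2 costs 18 × $414.11 + $150.00 = $7,603.98.
Option 2 is cheaper by $7,734.96 − $7,603.98 = $130.98.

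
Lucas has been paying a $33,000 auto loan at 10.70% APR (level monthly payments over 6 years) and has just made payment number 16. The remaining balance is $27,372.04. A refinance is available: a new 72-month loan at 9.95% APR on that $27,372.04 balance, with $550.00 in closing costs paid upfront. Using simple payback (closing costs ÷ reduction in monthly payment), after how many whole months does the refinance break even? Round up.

5 months

Current payment = 33,000 × 10.7%/12 / (1 − (1+0.0089167)^−72) = $623.07.
Refinanced payment = 27,372.04 × 0.0082917 / (1 − (1+0.0082917)^−72) = $506.40.
Monthly savings = $623.07 − $506.40 = $116.67.
Break-even = $550.00 / $116.67 = 4.71 → 5 months.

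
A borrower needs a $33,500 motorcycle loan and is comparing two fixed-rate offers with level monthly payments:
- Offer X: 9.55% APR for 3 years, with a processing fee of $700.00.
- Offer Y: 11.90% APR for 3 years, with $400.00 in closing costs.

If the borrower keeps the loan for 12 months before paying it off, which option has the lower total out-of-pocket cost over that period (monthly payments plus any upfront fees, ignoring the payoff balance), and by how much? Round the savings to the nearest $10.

Offer X by $150

Offer X: monthly rate = 9.55%/12 = 0.0079583; payment = 33,500 × 0.0079583 / (1 − (1+0.0079583)^−36) = $1,073.89.
Offer Y: at 11.90% the monthly rate is 0.0099167, so the payment is 33,500 × 0.0099167 / (1 − 1.0099167^−36) = $1,111.08.
Over 12 months: Offer X costs 12 × $1,073.89 + $700.00 = $13,586.68; Offer Y costs 12 × $1,111.08 + $400.00 = $13,732.96.
Offer X is cheaper by $13,732.96 − $13,586.68 = $146.28.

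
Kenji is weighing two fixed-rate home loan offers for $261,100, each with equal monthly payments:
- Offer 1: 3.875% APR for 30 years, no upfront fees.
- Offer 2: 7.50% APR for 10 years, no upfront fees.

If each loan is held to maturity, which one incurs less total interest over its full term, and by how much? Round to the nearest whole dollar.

Offer 2 by $70,088

Offer 1: monthly rate = 3.875%/12 = 0.0032292; payment = 261,100 × 0.0032292 / (1 − (1+0.0032292)^−360) = $1,227.79.
Total interest on Offer 1 = 360 × $1,227.79 − $261,100 = $180,904.40.
Offer 2: at 7.50% the monthly rate is 0.0062500, so the payment is 261,100 × 0.0062500 / (1 − 1.0062500^−120) = $3,099.30.
Total interest on Offer 2 = 120 × $3,099.30 − $261,100 = $110,816.00.
Offer 2 is lower by $70,088.40.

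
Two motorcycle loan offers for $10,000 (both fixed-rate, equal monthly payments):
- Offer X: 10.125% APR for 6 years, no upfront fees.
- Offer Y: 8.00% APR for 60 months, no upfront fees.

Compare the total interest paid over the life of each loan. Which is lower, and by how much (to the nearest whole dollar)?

Offer Y by $1,218

Offer X: monthly rate = 10.125%/12 = 0.0084375; payment = 10,000 × 0.0084375 / (1 − (1+0.0084375)^−72) = $185.89.
Total interest on Offer X = 72 × $185.89 − $10,000 = $3,384.08.
Offer Y: monthly rate = 8%/12 = 0.0066667; payment = 10,000 × 0.0066667 / (1 − (1+0.0066667)^−60) = $202.76.
Total interest on Offer Y = 60 × $202.76 − $10,000 = $2,165.60.
Offer Y is lower by $1,218.48.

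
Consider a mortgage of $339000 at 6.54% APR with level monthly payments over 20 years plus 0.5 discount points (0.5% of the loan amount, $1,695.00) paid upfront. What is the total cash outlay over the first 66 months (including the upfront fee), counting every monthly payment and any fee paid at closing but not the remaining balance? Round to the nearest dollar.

Monthly rate = 6.54%/12 = 0.0054500; payment = 339,000 × 0.0054500 / (1 − (1+0.0054500)^−240) = $2,535.48.
Total outlay = 66 × $2,535.48 + $1,695.00 = $169,036.68.

$169,037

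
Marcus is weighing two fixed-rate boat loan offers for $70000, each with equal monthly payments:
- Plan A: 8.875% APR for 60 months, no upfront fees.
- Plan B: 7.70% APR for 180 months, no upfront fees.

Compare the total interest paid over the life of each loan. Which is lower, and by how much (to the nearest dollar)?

Plan A by $31,310

Plan A: monthly rate = 8.875%/12 = 0.0073958; payment = 70,000 × 0.0073958 / (1 − (1+0.0073958)^−60) = $1,448.84.
Total interest on Plan A = 60 × $1,448.84 − $70,000 = $16,930.40.
Plan B: monthly rate = 7.7%/12 = 0.0064167; payment = 70,000 × 0.0064167 / (1 − (1+0.0064167)^−180) = $656.89.
Total interest on Plan B = 180 × $656.89 − $70,000 = $48,240.20.
Plan A is lower by $31,309.80.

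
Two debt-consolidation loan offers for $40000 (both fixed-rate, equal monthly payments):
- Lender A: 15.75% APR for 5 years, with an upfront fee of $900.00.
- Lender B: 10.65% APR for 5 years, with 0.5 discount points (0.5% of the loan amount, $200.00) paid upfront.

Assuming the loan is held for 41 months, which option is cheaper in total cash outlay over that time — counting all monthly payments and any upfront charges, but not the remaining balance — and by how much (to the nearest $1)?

Lender A: monthly rate = 15.75%/12 = 0.0131250; payment = 40,000 × 0.0131250 / (1 − (1+0.0131250)^−60) = $967.42.
Lender B: at 10.65% the monthly rate is 0.0088750, so the payment is 40,000 × 0.0088750 / (1 − 1.0088750^−60) = $862.73.
Over 41 months: Lender A costs 41 × $967.42 + $900.00 = $40,564.22; Lender B costs 41 × $862.73 + $200.00 = $35,571.93.
Lender B is cheaper by $40,564.22 − $35,571.93 = $4,992.29.

Lender B by $4,992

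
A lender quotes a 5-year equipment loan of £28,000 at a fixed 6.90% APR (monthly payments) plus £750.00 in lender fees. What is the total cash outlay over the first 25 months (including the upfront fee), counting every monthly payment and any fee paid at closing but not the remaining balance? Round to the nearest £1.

Monthly rate = 6.9%/12 = 0.0057500; payment = 28,000 × 0.0057500 / (1 − (1+0.0057500)^−60) = £553.11.
Total outlay = 25 × £553.11 + £750.00 = £14,577.75.

£14,578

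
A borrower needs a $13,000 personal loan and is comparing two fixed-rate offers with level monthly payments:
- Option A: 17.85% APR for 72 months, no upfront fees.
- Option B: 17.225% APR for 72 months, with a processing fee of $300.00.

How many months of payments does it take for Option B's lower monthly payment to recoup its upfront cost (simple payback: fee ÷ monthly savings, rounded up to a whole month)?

Option A: at 17.85% the monthly rate is 0.0148750, so the payment is 13,000 × 0.0148750 / (1 − 1.0148750^−72) = $295.40.
Option B: monthly rate = 17.225%/12 = 0.0143542; payment = 13,000 × 0.0143542 / (1 − (1+0.0143542)^−72) = $290.83.
Monthly savings = $295.40 − $290.83 = $4.57.
Break-even = $300.00 / $4.57 = 65.65 → 66 months.

66 months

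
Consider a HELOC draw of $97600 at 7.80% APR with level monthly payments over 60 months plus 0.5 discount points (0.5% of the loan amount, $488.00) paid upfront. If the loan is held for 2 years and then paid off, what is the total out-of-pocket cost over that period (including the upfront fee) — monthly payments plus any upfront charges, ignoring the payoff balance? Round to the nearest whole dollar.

Monthly rate = 7.8%/12 = 0.0065000; payment = 97,600 × 0.0065000 / (1 − (1+0.0065000)^−60) = $1,969.65.
Total outlay = 24 × $1,969.65 + $488.00 = $47,759.60.

$47,760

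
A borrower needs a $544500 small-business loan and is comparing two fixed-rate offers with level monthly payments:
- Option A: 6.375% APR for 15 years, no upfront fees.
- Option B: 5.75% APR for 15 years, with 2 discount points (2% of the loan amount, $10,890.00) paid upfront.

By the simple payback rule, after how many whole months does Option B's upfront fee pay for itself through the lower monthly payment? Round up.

60 months

Option A: at 6.375% the monthly rate is 0.0053125, so the payment is 544,500 × 0.0053125 / (1 − 1.0053125^−180) = $4,705.84.
Option B: monthly rate = 5.75%/12 = 0.0047917; payment = 544,500 × 0.0047917 / (1 − (1+0.0047917)^−180) = $4,521.58.
Monthly savings = $4,705.84 − $4,521.58 = $184.26.
Break-even = $10,890.00 / $184.26 = 59.10 → 60 months.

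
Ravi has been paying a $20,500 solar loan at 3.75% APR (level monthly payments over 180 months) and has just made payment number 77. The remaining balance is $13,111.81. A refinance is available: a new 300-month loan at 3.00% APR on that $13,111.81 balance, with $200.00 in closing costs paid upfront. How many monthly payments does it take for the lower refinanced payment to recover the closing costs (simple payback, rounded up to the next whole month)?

Current payment = 20,500 × 3.75%/12 / (1 − (1+0.0031250)^−180) = $149.08.
Refinanced payment = 13,111.81 × 0.0025000 / (1 − (1+0.0025000)^−300) = $62.18.
Monthly savings = $149.08 − $62.18 = $86.90.
Break-even = $200.00 / $86.90 = 2.30 → 3 months.

3 months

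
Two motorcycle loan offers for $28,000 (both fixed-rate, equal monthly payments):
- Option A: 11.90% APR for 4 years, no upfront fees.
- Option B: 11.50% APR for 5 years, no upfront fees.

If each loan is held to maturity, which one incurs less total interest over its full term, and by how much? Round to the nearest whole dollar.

Option A: at 11.90% the monthly rate is 0.0099167, so the payment is 28,000 × 0.0099167 / (1 − 1.0099167^−48) = $735.97.
Total interest on Option A = 48 × $735.97 − $28,000 = $7,326.56.
Option B: at 11.50% the monthly rate is 0.0095833, so the payment is 28,000 × 0.0095833 / (1 − 1.0095833^−60) = $615.79.
Total interest on Option B = 60 × $615.79 − $28,000 = $8,947.40.
Option A is lower by $1,620.84.

Option A by $1,621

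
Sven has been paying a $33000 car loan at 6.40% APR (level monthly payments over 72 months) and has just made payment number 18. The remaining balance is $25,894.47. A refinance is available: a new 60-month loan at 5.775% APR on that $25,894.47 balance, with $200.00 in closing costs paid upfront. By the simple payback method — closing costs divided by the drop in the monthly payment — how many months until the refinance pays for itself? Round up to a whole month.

Current payment = 33,000 × 6.4%/12 / (1 − (1+0.0053333)^−72) = $553.16.
Refinanced payment = 25,894.47 × 0.0048125 / (1 − (1+0.0048125)^−60) = $497.91.
Monthly savings = $553.16 − $497.91 = $55.25.
Break-even = $200.00 / $55.25 = 3.62 → 4 months.

4 months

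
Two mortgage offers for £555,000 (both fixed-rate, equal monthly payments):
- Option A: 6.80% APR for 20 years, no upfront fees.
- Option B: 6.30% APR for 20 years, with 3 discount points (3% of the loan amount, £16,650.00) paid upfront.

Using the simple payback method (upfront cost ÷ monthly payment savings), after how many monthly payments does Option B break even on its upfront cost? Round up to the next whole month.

102 months

Option A: at 6.80% the monthly rate is 0.0056667, so the payment is 555,000 × 0.0056667 / (1 − 1.0056667^−240) = £4,236.53.
Option B: monthly rate = 6.3%/12 = 0.0052500; payment = 555,000 × 0.0052500 / (1 − (1+0.0052500)^−240) = £4,072.84.
Monthly savings = £4,236.53 − £4,072.84 = £163.69.
Break-even = £16,650.00 / £163.69 = 101.72 → 102 months.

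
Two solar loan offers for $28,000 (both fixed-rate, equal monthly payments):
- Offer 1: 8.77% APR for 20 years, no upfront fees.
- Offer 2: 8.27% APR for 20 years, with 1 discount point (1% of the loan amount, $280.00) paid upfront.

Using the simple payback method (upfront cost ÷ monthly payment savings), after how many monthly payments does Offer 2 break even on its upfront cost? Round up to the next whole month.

Offer 1: monthly rate = 8.77%/12 = 0.0073083; payment = 28,000 × 0.0073083 / (1 − (1+0.0073083)^−240) = $247.80.
Offer 2: monthly rate = 8.27%/12 = 0.0068917; payment = 28,000 × 0.0068917 / (1 − (1+0.0068917)^−240) = $238.93.
Monthly savings = $247.80 − $238.93 = $8.87.
Break-even = $280.00 / $8.87 = 31.57 → 32 months.

32 months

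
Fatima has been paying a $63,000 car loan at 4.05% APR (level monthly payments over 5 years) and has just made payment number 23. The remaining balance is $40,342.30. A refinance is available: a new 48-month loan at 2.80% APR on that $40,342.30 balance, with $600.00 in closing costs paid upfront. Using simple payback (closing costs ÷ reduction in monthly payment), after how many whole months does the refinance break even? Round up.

Current payment = 63,000 × 4.05%/12 / (1 − (1+0.0033750)^−60) = $1,161.66.
Refinanced payment = 40,342.30 × 0.0023333 / (1 − (1+0.0023333)^−48) = $889.39.
Monthly savings = $1,161.66 − $889.39 = $272.27.
Break-even = $600.00 / $272.27 = 2.20 → 3 months.

3 months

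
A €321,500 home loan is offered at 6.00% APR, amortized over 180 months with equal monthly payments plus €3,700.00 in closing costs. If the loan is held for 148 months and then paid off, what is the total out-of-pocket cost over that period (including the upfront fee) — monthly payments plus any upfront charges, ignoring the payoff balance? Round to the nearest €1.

€405,224

At 6.00% the monthly rate is 0.0050000, so the payment is 321,500 × 0.0050000 / (1 − 1.0050000^−180) = €2,713.00.
Total outlay = 148 × €2,713.00 + €3,700.00 = €405,224.00.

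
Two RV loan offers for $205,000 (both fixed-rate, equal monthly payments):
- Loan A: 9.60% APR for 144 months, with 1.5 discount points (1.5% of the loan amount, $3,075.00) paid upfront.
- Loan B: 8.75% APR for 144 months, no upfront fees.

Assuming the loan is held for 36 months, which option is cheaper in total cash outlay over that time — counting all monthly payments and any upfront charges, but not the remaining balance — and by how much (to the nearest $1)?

Loan B by $6,624

Loan A: monthly rate = 9.6%/12 = 0.0080000; payment = 205,000 × 0.0080000 / (1 − (1+0.0080000)^−144) = $2,402.78.
Loan B: at 8.75% the monthly rate is 0.0072917, so the payment is 205,000 × 0.0072917 / (1 − 1.0072917^−144) = $2,304.19.
Over 36 months: Loan A costs 36 × $2,402.78 + $3,075.00 = $89,575.08; Loan B costs 36 × $2,304.19 = $82,950.84.
Loan B is cheaper by $89,575.08 − $82,950.84 = $6,624.24.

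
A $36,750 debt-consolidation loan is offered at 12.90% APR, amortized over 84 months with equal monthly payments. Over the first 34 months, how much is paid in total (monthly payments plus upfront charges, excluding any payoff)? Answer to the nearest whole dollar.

At 12.90% the monthly rate is 0.0107500, so the payment is 36,750 × 0.0107500 / (1 − 1.0107500^−84) = $666.56.
Total outlay = 34 × $666.56 = $22,663.04.

$22,663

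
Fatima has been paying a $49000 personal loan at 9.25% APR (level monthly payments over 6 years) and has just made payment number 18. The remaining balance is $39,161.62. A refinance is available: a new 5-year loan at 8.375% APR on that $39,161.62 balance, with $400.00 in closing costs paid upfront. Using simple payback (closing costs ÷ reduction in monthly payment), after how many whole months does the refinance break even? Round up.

5 months

Current payment = 49,000 × 9.25%/12 / (1 − (1+0.0077083)^−72) = $889.34.
Refinanced payment = 39,161.62 × 0.0069792 / (1 − (1+0.0069792)^−60) = $801.10.
Monthly savings = $889.34 − $801.10 = $88.24.
Break-even = $400.00 / $88.24 = 4.53 → 5 months.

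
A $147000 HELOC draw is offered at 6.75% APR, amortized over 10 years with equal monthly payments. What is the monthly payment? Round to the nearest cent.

$1,687.91

At 6.75% the monthly rate is 0.0056250, so the payment is 147,000 × 0.0056250 / (1 − 1.0056250^−120) = $1,687.91.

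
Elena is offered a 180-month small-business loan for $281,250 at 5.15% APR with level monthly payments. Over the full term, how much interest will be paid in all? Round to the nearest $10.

Monthly rate = 5.15%/12 = 0.0042917; payment = 281,250 × 0.0042917 / (1 − (1+0.0042917)^−180) = $2,246.15.
Total paid = 180 × $2,246.15 = $404,307.00; interest = $404,307.00 − $281,250 = $123,057.00.

$123,060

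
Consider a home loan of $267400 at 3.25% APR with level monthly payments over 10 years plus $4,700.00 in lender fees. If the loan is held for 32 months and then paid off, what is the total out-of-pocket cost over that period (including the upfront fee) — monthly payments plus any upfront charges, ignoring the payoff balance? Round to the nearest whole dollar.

At 3.25% the monthly rate is 0.0027083, so the payment is 267,400 × 0.0027083 / (1 − 1.0027083^−120) = $2,613.01.
Total outlay = 32 × $2,613.01 + $4,700.00 = $88,316.32.

$88,316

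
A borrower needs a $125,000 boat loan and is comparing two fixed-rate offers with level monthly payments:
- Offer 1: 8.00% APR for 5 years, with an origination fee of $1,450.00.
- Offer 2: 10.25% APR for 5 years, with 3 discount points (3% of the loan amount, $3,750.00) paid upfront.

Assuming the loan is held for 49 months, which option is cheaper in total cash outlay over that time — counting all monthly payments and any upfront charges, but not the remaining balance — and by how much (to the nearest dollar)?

Offer 1: at 8.00% the monthly rate is 0.0066667, so the payment is 125,000 × 0.0066667 / (1 − 1.0066667^−60) = $2,534.55.
Offer 2: at 10.25% the monthly rate is 0.0085417, so the payment is 125,000 × 0.0085417 / (1 − 1.0085417^−60) = $2,671.28.
Over 49 months: Offer 1 costs 49 × $2,534.55 + $1,450.00 = $125,642.95; Offer 2 costs 49 × $2,671.28 + $3,750.00 = $134,642.72.
Offer 1 is cheaper by $134,642.72 − $125,642.95 = $8,999.77.

Offer 1 by $9,000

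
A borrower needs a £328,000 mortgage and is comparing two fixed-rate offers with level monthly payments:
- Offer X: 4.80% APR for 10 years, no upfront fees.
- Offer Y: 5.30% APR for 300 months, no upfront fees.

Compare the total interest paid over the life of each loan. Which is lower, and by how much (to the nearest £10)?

Offer X by £178,930

Offer X: at 4.80% the monthly rate is 0.0040000, so the payment is 328,000 × 0.0040000 / (1 − 1.0040000^−120) = £3,446.97.
Total interest on Offer X = 120 × £3,446.97 − £328,000 = £85,636.40.
Offer Y: at 5.30% the monthly rate is 0.0044167, so the payment is 328,000 × 0.0044167 / (1 − 1.0044167^−300) = £1,975.22.
Total interest on Offer Y = 300 × £1,975.22 − £328,000 = £264,566.00.
Offer X is lower by £178,929.60.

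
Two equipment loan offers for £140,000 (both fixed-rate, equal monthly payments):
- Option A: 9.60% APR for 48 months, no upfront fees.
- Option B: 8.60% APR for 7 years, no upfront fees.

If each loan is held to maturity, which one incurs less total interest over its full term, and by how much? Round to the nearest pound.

Option A: monthly rate = 9.6%/12 = 0.0080000; payment = 140,000 × 0.0080000 / (1 − (1+0.0080000)^−48) = £3,523.93.
Total interest on Option A = 48 × £3,523.93 − £140,000 = £29,148.64.
Option B: monthly rate = 8.6%/12 = 0.0071667; payment = 140,000 × 0.0071667 / (1 − (1+0.0071667)^−84) = £2,224.15.
Total interest on Option B = 84 × £2,224.15 − £140,000 = £46,828.60.
Option A is lower by £17,679.96.

Option A by £17,680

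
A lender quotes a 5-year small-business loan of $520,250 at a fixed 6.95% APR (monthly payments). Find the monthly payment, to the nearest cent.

$10,289.31

Monthly rate = 6.95%/12 = 0.0057917; payment = 520,250 × 0.0057917 / (1 − (1+0.0057917)^−60) = $10,289.31.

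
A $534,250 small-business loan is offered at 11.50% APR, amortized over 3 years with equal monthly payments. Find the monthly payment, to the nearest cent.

$17,617.43

Monthly rate = 11.5%/12 = 0.0095833; payment = 534,250 × 0.0095833 / (1 − (1+0.0095833)^−36) = $17,617.43.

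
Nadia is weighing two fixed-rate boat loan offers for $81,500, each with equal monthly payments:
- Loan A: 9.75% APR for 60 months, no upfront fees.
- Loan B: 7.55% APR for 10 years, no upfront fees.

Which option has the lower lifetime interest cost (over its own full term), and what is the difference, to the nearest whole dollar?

Loan A: monthly rate = 9.75%/12 = 0.0081250; payment = 81,500 × 0.0081250 / (1 − (1+0.0081250)^−60) = $1,721.63.
Total interest on Loan A = 60 × $1,721.63 − $81,500 = $21,797.80.
Loan B: at 7.55% the monthly rate is 0.0062917, so the payment is 81,500 × 0.0062917 / (1 − 1.0062917^−120) = $969.55.
Total interest on Loan B = 120 × $969.55 − $81,500 = $34,846.00.
Loan A is lower by $13,048.20.

Loan A by $13,048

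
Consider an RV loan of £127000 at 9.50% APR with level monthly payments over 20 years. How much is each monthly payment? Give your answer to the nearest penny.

Monthly rate = 9.5%/12 = 0.0079167; payment = 127,000 × 0.0079167 / (1 − (1+0.0079167)^−240) = £1,183.81.

£1,183.81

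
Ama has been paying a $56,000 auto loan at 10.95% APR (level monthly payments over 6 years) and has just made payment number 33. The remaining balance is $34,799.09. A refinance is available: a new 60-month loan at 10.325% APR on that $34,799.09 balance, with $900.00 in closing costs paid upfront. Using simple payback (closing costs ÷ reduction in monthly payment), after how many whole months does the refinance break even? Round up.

3 months

Current payment = 56,000 × 10.95%/12 / (1 − (1+0.0091250)^−72) = $1,064.47.
Refinanced payment = 34,799.09 × 0.0086042 / (1 − (1+0.0086042)^−60) = $744.95.
Monthly savings = $1,064.47 − $744.95 = $319.52.
Break-even = $900.00 / $319.52 = 2.82 → 3 months.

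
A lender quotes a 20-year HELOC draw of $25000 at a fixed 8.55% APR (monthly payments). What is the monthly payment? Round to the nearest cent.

Monthly rate = 8.55%/12 = 0.0071250; payment = 25,000 × 0.0071250 / (1 − (1+0.0071250)^−240) = $217.75.

$217.75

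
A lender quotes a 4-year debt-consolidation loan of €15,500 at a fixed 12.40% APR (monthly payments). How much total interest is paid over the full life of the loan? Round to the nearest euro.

At 12.40% the monthly rate is 0.0103333, so the payment is 15,500 × 0.0103333 / (1 − 1.0103333^−48) = €411.23.
Total paid = 48 × €411.23 = €19,739.04; interest = €19,739.04 − €15,500 = €4,239.04.

€4,239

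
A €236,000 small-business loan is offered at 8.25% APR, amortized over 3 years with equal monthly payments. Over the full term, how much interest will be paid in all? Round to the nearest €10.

€31,210

At 8.25% the monthly rate is 0.0068750, so the payment is 236,000 × 0.0068750 / (1 − 1.0068750^−36) = €7,422.63.
Total paid = 36 × €7,422.63 = €267,214.68; interest = €267,214.68 − €236,000 = €31,214.68.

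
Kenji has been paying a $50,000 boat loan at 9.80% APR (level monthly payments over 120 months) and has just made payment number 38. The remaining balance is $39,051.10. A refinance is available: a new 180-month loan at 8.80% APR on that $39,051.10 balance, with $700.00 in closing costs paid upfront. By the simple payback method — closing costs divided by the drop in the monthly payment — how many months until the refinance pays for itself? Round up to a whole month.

3 months

Current payment = 50,000 × 9.8%/12 / (1 − (1+0.0081667)^−120) = $655.23.
Refinanced payment = 39,051.10 × 0.0073333 / (1 − (1+0.0073333)^−180) = $391.45.
Monthly savings = $655.23 − $391.45 = $263.78.
Break-even = $700.00 / $263.78 = 2.65 → 3 months.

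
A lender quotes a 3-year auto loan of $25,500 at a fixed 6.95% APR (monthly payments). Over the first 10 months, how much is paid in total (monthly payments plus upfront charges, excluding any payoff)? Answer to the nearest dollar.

Monthly rate = 6.95%/12 = 0.0057917; payment = 25,500 × 0.0057917 / (1 − (1+0.0057917)^−36) = $786.78.
Total outlay = 10 × $786.78 = $7,867.80.

$7,868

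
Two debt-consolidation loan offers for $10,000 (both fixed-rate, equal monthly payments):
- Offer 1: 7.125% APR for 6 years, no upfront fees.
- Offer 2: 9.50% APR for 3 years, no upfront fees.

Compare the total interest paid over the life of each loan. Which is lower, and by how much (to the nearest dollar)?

Offer 2 by $787

Offer 1: monthly rate = 7.125%/12 = 0.0059375; payment = 10,000 × 0.0059375 / (1 − (1+0.0059375)^−72) = $171.09.
Total interest on Offer 1 = 72 × $171.09 − $10,000 = $2,318.48.
Offer 2: monthly rate = 9.5%/12 = 0.0079167; payment = 10,000 × 0.0079167 / (1 − (1+0.0079167)^−36) = $320.33.
Total interest on Offer 2 = 36 × $320.33 − $10,000 = $1,531.88.
Offer 2 is lower by $786.60.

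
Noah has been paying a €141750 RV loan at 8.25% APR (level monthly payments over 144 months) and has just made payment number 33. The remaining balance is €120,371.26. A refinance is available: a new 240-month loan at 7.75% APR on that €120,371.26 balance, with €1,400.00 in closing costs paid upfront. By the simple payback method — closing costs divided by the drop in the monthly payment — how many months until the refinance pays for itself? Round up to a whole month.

3 months

Current payment = 141,750 × 8.25%/12 / (1 − (1+0.0068750)^−144) = €1,553.87.
Refinanced payment = 120,371.26 × 0.0064583 / (1 − (1+0.0064583)^−240) = €988.19.
Monthly savings = €1,553.87 − €988.19 = €565.68.
Break-even = €1,400.00 / €565.68 = 2.47 → 3 months.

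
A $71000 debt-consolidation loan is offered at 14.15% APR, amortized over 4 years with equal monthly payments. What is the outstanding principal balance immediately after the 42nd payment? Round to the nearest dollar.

With monthly rate i = 14.15%/12 = 0.0117917, the balance after k of n payments is P · [(1+i)^n − (1+i)^k] / [(1+i)^n − 1].
(1+0.0117917)^48 = 1.75538633 and (1+0.0117917)^42 = 1.63616132, so the balance is 71,000 × (1.75538633 − 1.63616132) / (1.75538633 − 1) = $11,206.15.

$11,206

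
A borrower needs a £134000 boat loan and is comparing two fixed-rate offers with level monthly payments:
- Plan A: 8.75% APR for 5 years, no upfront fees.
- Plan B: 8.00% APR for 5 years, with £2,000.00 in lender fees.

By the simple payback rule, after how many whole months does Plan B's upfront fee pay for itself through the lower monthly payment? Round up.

Plan A: monthly rate = 8.75%/12 = 0.0072917; payment = 134,000 × 0.0072917 / (1 − (1+0.0072917)^−60) = £2,765.39.
Plan B: monthly rate = 8%/12 = 0.0066667; payment = 134,000 × 0.0066667 / (1 − (1+0.0066667)^−60) = £2,717.04.
Monthly savings = £2,765.39 − £2,717.04 = £48.35.
Break-even = £2,000.00 / £48.35 = 41.37 → 42 months.

42 months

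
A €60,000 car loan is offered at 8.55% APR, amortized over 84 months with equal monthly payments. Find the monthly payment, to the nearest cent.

€951.70

At 8.55% the monthly rate is 0.0071250, so the payment is 60,000 × 0.0071250 / (1 − 1.0071250^−84) = €951.70.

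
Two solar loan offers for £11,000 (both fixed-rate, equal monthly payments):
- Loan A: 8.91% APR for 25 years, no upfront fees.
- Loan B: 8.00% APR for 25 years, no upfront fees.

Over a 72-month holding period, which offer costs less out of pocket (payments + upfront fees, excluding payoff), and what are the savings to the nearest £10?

Loan A: monthly rate = 8.91%/12 = 0.0074250; payment = 11,000 × 0.0074250 / (1 − (1+0.0074250)^−300) = £91.63.
Loan B: at 8.00% the monthly rate is 0.0066667, so the payment is 11,000 × 0.0066667 / (1 − 1.0066667^−300) = £84.90.
Over 72 months: Loan A costs 72 × £91.63 = £6,597.36; Loan B costs 72 × £84.90 = £6,112.80.
Loan B is cheaper by £6,597.36 − £6,112.80 = £484.56.

Loan B by £480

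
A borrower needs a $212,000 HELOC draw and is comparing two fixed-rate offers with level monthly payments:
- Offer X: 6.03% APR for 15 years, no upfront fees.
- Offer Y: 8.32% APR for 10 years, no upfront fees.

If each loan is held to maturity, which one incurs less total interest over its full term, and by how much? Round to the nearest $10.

Offer X: monthly rate = 6.03%/12 = 0.0050250; payment = 212,000 × 0.0050250 / (1 − (1+0.0050250)^−180) = $1,792.41.
Total interest on Offer X = 180 × $1,792.41 − $212,000 = $110,633.80.
Offer Y: at 8.32% the monthly rate is 0.0069333, so the payment is 212,000 × 0.0069333 / (1 − 1.0069333^−120) = $2,608.13.
Total interest on Offer Y = 120 × $2,608.13 − $212,000 = $100,975.60.
Offer Y is lower by $9,658.20.

Offer Y by $9,660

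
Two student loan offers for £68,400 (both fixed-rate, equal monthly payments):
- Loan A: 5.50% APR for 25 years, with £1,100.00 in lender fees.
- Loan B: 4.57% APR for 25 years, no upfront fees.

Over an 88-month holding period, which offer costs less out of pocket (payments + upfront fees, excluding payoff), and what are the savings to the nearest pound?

Loan A: monthly rate = 5.5%/12 = 0.0045833; payment = 68,400 × 0.0045833 / (1 − (1+0.0045833)^−300) = £420.04.
Loan B: monthly rate = 4.57%/12 = 0.0038083; payment = 68,400 × 0.0038083 / (1 − (1+0.0038083)^−300) = £382.91.
Over 88 months: Loan A costs 88 × £420.04 + £1,100.00 = £38,063.52; Loan B costs 88 × £382.91 = £33,696.08.
Loan B is cheaper by £38,063.52 − £33,696.08 = £4,367.44.

Loan B by £4,367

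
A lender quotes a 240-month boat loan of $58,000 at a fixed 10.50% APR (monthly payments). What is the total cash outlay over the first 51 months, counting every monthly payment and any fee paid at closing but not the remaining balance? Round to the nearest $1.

Monthly rate = 10.5%/12 = 0.0087500; payment = 58,000 × 0.0087500 / (1 − (1+0.0087500)^−240) = $579.06.
Total outlay = 51 × $579.06 = $29,532.06.

$29,532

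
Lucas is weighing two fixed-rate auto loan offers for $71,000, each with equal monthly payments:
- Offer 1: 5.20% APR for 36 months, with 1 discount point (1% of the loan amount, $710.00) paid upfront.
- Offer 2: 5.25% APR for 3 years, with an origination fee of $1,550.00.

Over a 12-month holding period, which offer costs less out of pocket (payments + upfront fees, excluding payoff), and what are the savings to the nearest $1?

Offer 1: at 5.20% the monthly rate is 0.0043333, so the payment is 71,000 × 0.0043333 / (1 − 1.0043333^−36) = $2,134.32.
Offer 2: at 5.25% the monthly rate is 0.0043750, so the payment is 71,000 × 0.0043750 / (1 − 1.0043750^−36) = $2,135.91.
Over 12 months: Offer 1 costs 12 × $2,134.32 + $710.00 = $26,321.84; Offer 2 costs 12 × $2,135.91 + $1,550.00 = $27,180.92.
Offer 1 is cheaper by $27,180.92 − $26,321.84 = $859.08.

Offer 1 by $859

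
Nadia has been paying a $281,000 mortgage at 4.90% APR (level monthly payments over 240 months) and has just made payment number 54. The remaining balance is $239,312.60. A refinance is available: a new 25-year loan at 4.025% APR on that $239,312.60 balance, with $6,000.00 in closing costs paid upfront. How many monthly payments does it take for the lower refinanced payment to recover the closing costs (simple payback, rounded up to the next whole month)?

11 months

Current payment = 281,000 × 4.9%/12 / (1 − (1+0.0040833)^−240) = $1,838.99.
Refinanced payment = 239,312.60 × 0.0033542 / (1 − (1+0.0033542)^−300) = $1,266.49.
Monthly savings = $1,838.99 − $1,266.49 = $572.50.
Break-even = $6,000.00 / $572.50 = 10.48 → 11 months.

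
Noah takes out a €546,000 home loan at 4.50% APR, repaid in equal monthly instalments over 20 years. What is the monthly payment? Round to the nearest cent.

€3,454.27

At 4.50% the monthly rate is 0.0037500, so the payment is 546,000 × 0.0037500 / (1 − 1.0037500^−240) = €3,454.27.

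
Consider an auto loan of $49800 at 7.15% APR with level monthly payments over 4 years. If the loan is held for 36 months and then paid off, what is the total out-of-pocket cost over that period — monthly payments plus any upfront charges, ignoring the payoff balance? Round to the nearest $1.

$43,056

Monthly rate = 7.15%/12 = 0.0059583; payment = 49,800 × 0.0059583 / (1 − (1+0.0059583)^−48) = $1,195.99.
Total outlay = 36 × $1,195.99 = $43,055.64.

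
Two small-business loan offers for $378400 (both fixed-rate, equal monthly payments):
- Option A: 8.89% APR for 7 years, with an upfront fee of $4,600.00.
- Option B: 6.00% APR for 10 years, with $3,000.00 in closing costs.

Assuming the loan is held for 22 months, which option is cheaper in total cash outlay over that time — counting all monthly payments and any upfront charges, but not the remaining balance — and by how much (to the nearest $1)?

Option A: at 8.89% the monthly rate is 0.0074083, so the payment is 378,400 × 0.0074083 / (1 − 1.0074083^−84) = $6,067.00.
Option B: monthly rate = 6%/12 = 0.0050000; payment = 378,400 × 0.0050000 / (1 − (1+0.0050000)^−120) = $4,201.02.
Over 22 months: Option A costs 22 × $6,067.00 + $4,600.00 = $138,074.00; Option B costs 22 × $4,201.02 + $3,000.00 = $95,422.44.
Option B is cheaper by $138,074.00 − $95,422.44 = $42,651.56.

Option B by $42,652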